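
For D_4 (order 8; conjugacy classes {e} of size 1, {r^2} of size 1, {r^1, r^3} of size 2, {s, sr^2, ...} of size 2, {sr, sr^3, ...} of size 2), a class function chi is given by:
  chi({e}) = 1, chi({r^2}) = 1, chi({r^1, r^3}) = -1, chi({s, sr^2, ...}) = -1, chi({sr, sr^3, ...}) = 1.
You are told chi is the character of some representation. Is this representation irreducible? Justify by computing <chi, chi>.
Irreducible: <chi, chi> = 1.

Reasoning: <chi, chi> = (1/|G|) sum_C |C| * |chi(C)|^2 = (1/8)[1*|1|^2 + 1*|1|^2 + 2*|-1|^2 + 2*|-1|^2 + 2*|1|^2]
  = (1/8)[(1) + (1) + (2) + (2) + (2)] = 8/8 = 1.
A character is irreducible iff <chi, chi> = 1, so this representation is irreducible.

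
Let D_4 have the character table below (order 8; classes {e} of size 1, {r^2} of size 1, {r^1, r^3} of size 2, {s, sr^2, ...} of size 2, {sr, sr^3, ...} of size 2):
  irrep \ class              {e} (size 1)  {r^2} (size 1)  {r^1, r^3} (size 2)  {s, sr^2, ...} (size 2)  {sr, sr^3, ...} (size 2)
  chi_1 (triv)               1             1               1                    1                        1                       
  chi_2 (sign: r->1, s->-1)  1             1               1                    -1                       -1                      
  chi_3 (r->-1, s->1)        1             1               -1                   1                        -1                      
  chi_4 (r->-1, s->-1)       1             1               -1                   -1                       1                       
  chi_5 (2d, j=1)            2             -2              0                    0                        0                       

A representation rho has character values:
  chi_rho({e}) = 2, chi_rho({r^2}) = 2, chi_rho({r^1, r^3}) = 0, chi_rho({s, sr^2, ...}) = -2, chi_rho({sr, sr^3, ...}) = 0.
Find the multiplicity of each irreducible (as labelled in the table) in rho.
Multiplicities: chi_1: 0, chi_2: 1, chi_3: 0, chi_4: 1, chi_5: 0.

Reasoning: Use <chi_rho, chi> = (1/|G|) sum_C |C| * chi_rho(C) * conj(chi(C)) with |G| = 8 for each irreducible chi in the table:
  <chi_rho, chi_1> = (1/8)[1*(2)*conj(1) + 1*(2)*conj(1) + 2*(0)*conj(1) + 2*(-2)*conj(1) + 2*(0)*conj(1)]
      = (1/8)[(2) + (2) + (0) + (-4) + (0)] = 0/8 = 0
  <chi_rho, chi_2> = (1/8)[1*(2)*conj(1) + 1*(2)*conj(1) + 2*(0)*conj(1) + 2*(-2)*conj(-1) + 2*(0)*conj(-1)]
      = (1/8)[(2) + (2) + (0) + (4) + (0)] = 8/8 = 1
  <chi_rho, chi_3> = (1/8)[1*(2)*conj(1) + 1*(2)*conj(1) + 2*(0)*conj(-1) + 2*(-2)*conj(1) + 2*(0)*conj(-1)]
      = (1/8)[(2) + (2) + (0) + (-4) + (0)] = 0/8 = 0
  <chi_rho, chi_4> = (1/8)[1*(2)*conj(1) + 1*(2)*conj(1) + 2*(0)*conj(-1) + 2*(-2)*conj(-1) + 2*(0)*conj(1)]
      = (1/8)[(2) + (2) + (0) + (4) + (0)] = 8/8 = 1
  <chi_rho, chi_5> = (1/8)[1*(2)*conj(2) + 1*(2)*conj(-2) + 2*(0)*conj(0) + 2*(-2)*conj(0) + 2*(0)*conj(0)]
      = (1/8)[(4) + (-4) + (0) + (0) + (0)] = 0/8 = 0
Dimension check: dim(rho) = sum (mult * dim) = 0*1 + 1*1 + 0*1 + 1*1 + 0*2 = 2 = chi_rho(e) = 2.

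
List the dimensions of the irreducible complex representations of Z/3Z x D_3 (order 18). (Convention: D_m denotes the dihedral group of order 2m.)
Dimensions: 1, 1, 1, 1, 1, 1, 2, 2, 2

Reasoning: There are 9 irreducibles (= number of conjugacy classes). Their dimensions d_i satisfy sum d_i^2 = |G| = 18: 1 + 1 + 1 + 1 + 1 + 1 + 4 + 4 + 4 = 18. (For the product with Z/3Z: each of the 3 1-dim characters of Z/3Z tensors with each irrep of D_3, giving 3 copies of each D_3-dimension.)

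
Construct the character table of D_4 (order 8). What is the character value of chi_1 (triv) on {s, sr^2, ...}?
Conjugacy classes: {e} of size 1, {r^2} of size 1, {r^1, r^3} of size 2, {s, sr^2, ...} of size 2, {sr, sr^3, ...} of size 2.
Character table:
  irrep \ class              {e} (size 1)  {r^2} (size 1)  {r^1, r^3} (size 2)  {s, sr^2, ...} (size 2)  {sr, sr^3, ...} (size 2)
  chi_1 (triv)               1             1               1                    1                        1                       
  chi_2 (sign: r->1, s->-1)  1             1               1                    -1                       -1                      
  chi_3 (r->-1, s->1)        1             1               -1                   1                        -1                      
  chi_4 (r->-1, s->-1)       1             1               -1                   -1                       1                       
  chi_5 (2d, j=1)            2             -2              0                    0                        0                       

Spot check: chi_1 (triv) on {s, sr^2, ...} = 1.

Explanation: D_4 has order 2*4 = 8 with 5 conjugacy classes, hence 5 irreducibles. Sum of squared dims 1 + 1 + 1 + 1 + 4 = 8 = |G|. Linear characters come from the abelianisation; the 2-dimensional irreps have character r^k -> 2*cos(2*pi*j*k/4), reflections -> 0.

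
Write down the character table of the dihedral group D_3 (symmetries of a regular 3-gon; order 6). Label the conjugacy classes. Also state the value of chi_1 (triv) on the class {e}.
Conjugacy classes: {e} of size 1, {r^1, r^2} of size 2, {s, sr, ..., sr^2} of size 3.
Character table:
  irrep \ class              {e} (size 1)  {r^1, r^2} (size 2)  {s, sr, ..., sr^2} (size 3)
  chi_1 (triv)               1             1                    1                          
  chi_2 (sign: r->1, s->-1)  1             1                    -1                         
  chi_3 (2d, j=1)            2             -1                   0                          

Spot check: chi_1 (triv) on {e} = 1.

Solution. D_3 has order 2*3 = 6 with 3 conjugacy classes, hence 3 irreducibles. Sum of squared dims 1 + 1 + 4 = 6 = |G|. Linear characters come from the abelianisation; the 2-dimensional irreps have character r^k -> 2*cos(2*pi*j*k/3), reflections -> 0.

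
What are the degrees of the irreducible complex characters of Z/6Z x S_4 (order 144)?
Dimensions: 1, 1, 1, 1, 1, 1, 1, 1, 1, 1, 1, 1, 2, 2, 2, 2, 2, 2, 3, 3, 3, 3, 3, 3, 3, 3, 3, 3, 3, 3

There are 30 irreducibles (= number of conjugacy classes). Their dimensions d_i satisfy sum d_i^2 = |G| = 144: 1 + 1 + 1 + 1 + 1 + 1 + 1 + 1 + 1 + 1 + 1 + 1 + 4 + 4 + 4 + 4 + 4 + 4 + 9 + 9 + 9 + 9 + 9 + 9 + 9 + 9 + 9 + 9 + 9 + 9 = 144. (For the product with Z/6Z: each of the 6 1-dim characters of Z/6Z tensors with each irrep of S_4, giving 6 copies of each S_4-dimension.)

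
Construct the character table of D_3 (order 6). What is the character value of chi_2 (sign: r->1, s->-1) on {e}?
Conjugacy classes: {e} of size 1, {r^1, r^2} of size 2, {s, sr, ..., sr^2} of size 3.
Character table:
  irrep \ class              {e} (size 1)  {r^1, r^2} (size 2)  {s, sr, ..., sr^2} (size 3)
  chi_1 (triv)               1             1                    1                          
  chi_2 (sign: r->1, s->-1)  1             1                    -1                         
  chi_3 (2d, j=1)            2             -1                   0                          

Spot check: chi_2 (sign: r->1, s->-1) on {e} = 1.

Why: D_3 has order 2*3 = 6 with 3 conjugacy classes, hence 3 irreducibles. Sum of squared dims 1 + 1 + 4 = 6 = |G|. Linear characters come from the abelianisation; the 2-dimensional irreps have character r^k -> 2*cos(2*pi*j*k/3), reflections -> 0.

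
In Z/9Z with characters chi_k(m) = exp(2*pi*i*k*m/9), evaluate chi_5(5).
chi_5(5) = zeta_9^25 = exp(-4*I*pi/9)

Details: chi_5(5) = zeta_9^(5*5) = zeta_9^25. Since zeta_9^9 = 1, this equals zeta_9^7 = exp(2*pi*i*7/9) = exp(-4*I*pi/9).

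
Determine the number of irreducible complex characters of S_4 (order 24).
5

Derivation: The number of irreducible complex representations of a finite group equals its number of conjugacy classes. Conjugacy classes in S_4 correspond to cycle types, i.e. partitions of 4; there are p(4) = 5 of them, so S_4 (order 24) has exactly 5 irreducible complex representations.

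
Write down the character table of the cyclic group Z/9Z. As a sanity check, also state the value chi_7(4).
Character table of Z/9Z (irreps indexed chi_0,...,chi_8 with chi_k(m) = zeta_9^(k*m), zeta_9 = exp(2*pi*i/9)):
  irrep \ class  {0} (size 1)  {1} (size 1)    {2} (size 1)    {3} (size 1)    {4} (size 1)    {5} (size 1)    {6} (size 1)    {7} (size 1)    {8} (size 1)  
  chi_0          1             1               1               1               1               1               1               1               1             
  chi_1          1             exp(2*I*pi/9)   exp(4*I*pi/9)   exp(2*I*pi/3)   exp(8*I*pi/9)   exp(-8*I*pi/9)  exp(-2*I*pi/3)  exp(-4*I*pi/9)  exp(-2*I*pi/9)
  chi_2          1             exp(4*I*pi/9)   exp(8*I*pi/9)   exp(-2*I*pi/3)  exp(-2*I*pi/9)  exp(2*I*pi/9)   exp(2*I*pi/3)   exp(-8*I*pi/9)  exp(-4*I*pi/9)
  chi_3          1             exp(2*I*pi/3)   exp(-2*I*pi/3)  1               exp(2*I*pi/3)   exp(-2*I*pi/3)  1               exp(2*I*pi/3)   exp(-2*I*pi/3)
  chi_4          1             exp(8*I*pi/9)   exp(-2*I*pi/9)  exp(2*I*pi/3)   exp(-4*I*pi/9)  exp(4*I*pi/9)   exp(-2*I*pi/3)  exp(2*I*pi/9)   exp(-8*I*pi/9)
  chi_5          1             exp(-8*I*pi/9)  exp(2*I*pi/9)   exp(-2*I*pi/3)  exp(4*I*pi/9)   exp(-4*I*pi/9)  exp(2*I*pi/3)   exp(-2*I*pi/9)  exp(8*I*pi/9) 
  chi_6          1             exp(-2*I*pi/3)  exp(2*I*pi/3)   1               exp(-2*I*pi/3)  exp(2*I*pi/3)   1               exp(-2*I*pi/3)  exp(2*I*pi/3) 
  chi_7          1             exp(-4*I*pi/9)  exp(-8*I*pi/9)  exp(2*I*pi/3)   exp(2*I*pi/9)   exp(-2*I*pi/9)  exp(-2*I*pi/3)  exp(8*I*pi/9)   exp(4*I*pi/9) 
  chi_8          1             exp(-2*I*pi/9)  exp(-4*I*pi/9)  exp(-2*I*pi/3)  exp(-8*I*pi/9)  exp(8*I*pi/9)   exp(2*I*pi/3)   exp(4*I*pi/9)   exp(2*I*pi/9) 

Spot check: chi_7(4) = zeta_9^(7*4) = zeta_9^28 = exp(2*I*pi/9).

Proof sketch: Z/9Z is abelian, so all 9 irreducible complex representations are 1-dimensional. They are given by chi_k(m) = zeta_9^(k*m) for k = 0,...,8. Row orthogonality: sum_m chi_k(m) conj(chi_l(m)) = 9 * [k = l].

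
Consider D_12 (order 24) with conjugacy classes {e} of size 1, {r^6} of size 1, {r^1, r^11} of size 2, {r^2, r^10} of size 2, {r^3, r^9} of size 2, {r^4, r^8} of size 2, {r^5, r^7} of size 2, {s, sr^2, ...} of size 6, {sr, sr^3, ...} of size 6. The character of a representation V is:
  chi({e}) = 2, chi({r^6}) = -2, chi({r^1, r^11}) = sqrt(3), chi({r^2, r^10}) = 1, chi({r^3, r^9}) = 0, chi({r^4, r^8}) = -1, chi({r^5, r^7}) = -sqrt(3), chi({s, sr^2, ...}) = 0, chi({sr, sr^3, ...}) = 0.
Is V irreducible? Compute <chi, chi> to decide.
Irreducible: <chi, chi> = 1.

Explanation: <chi, chi> = (1/|G|) sum_C |C| * |chi(C)|^2 = (1/24)[1*|2|^2 + 1*|-2|^2 + 2*|sqrt(3)|^2 + 2*|1|^2 + 2*|0|^2 + 2*|-1|^2 + 2*|-sqrt(3)|^2 + 6*|0|^2 + 6*|0|^2]
  = (1/24)[(4) + (4) + (6) + (2) + (0) + (2) + (6) + (0) + (0)] = 24/24 = 1.
A character is irreducible iff <chi, chi> = 1, so this representation is irreducible.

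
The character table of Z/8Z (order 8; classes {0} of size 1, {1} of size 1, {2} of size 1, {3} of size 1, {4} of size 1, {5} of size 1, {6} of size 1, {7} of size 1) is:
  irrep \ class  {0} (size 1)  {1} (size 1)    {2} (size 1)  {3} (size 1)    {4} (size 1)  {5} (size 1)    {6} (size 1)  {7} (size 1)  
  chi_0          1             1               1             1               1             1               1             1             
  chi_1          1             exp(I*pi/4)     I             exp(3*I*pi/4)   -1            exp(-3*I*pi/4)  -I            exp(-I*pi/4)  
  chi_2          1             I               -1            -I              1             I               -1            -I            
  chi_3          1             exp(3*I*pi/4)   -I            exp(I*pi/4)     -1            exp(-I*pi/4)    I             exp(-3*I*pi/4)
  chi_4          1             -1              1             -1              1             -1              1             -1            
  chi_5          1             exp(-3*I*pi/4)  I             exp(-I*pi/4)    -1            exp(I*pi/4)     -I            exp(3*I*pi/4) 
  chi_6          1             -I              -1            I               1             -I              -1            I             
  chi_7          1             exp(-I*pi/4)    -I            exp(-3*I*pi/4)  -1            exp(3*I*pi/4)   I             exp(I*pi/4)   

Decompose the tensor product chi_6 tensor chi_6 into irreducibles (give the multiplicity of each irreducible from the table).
chi_6 tensor chi_6 = chi_4 (all other irreducibles have multiplicity 0).

Details: The character of a tensor product is the pointwise product (chi_6 * chi_6)(C) = chi_6(C) * chi_6(C):
  {0}: (1)*(1), {1}: (-I)*(-I), {2}: (-1)*(-1), {3}: (I)*(I), {4}: (1)*(1), {5}: (-I)*(-I), {6}: (-1)*(-1), {7}: (I)*(I)
so (chi_6 * chi_6) takes values
  {0} -> 1, {1} -> -1, {2} -> 1, {3} -> -1, {4} -> 1, {5} -> -1, {6} -> 1, {7} -> -1.
Now take the inner product of this character with each irreducible chi from the table, <chi_6*chi_6, chi> = (1/8) sum_C |C| (chi_6*chi_6)(C) conj(chi(C)):
  <chi_6*chi_6, chi_0> = (1/8)[1*(1)*conj(1) + 1*(-1)*conj(1) + 1*(1)*conj(1) + 1*(-1)*conj(1) + 1*(1)*conj(1) + 1*(-1)*conj(1) + 1*(1)*conj(1) + 1*(-1)*conj(1)]
      = (1/8)[(1) + (-1) + (1) + (-1) + (1) + (-1) + (1) + (-1)] = 0/8 = 0
  <chi_6*chi_6, chi_1> = (1/8)[1*(1)*conj(1) + 1*(-1)*conj(exp(I*pi/4)) + 1*(1)*conj(I) + 1*(-1)*conj(exp(3*I*pi/4)) + 1*(1)*conj(-1) + 1*(-1)*conj(exp(-3*I*pi/4)) + 1*(1)*conj(-I) + 1*(-1)*conj(exp(-I*pi/4))]
      = (1/8)[(1) + (-exp(-I*pi/4)) + (-I) + (-exp(-3*I*pi/4)) + (-1) + (-exp(3*I*pi/4)) + (I) + (-exp(I*pi/4))] = 0/8 = 0
  <chi_6*chi_6, chi_2> = (1/8)[1*(1)*conj(1) + 1*(-1)*conj(I) + 1*(1)*conj(-1) + 1*(-1)*conj(-I) + 1*(1)*conj(1) + 1*(-1)*conj(I) + 1*(1)*conj(-1) + 1*(-1)*conj(-I)]
      = (1/8)[(1) + (I) + (-1) + (-I) + (1) + (I) + (-1) + (-I)] = 0/8 = 0
  <chi_6*chi_6, chi_3> = (1/8)[1*(1)*conj(1) + 1*(-1)*conj(exp(3*I*pi/4)) + 1*(1)*conj(-I) + 1*(-1)*conj(exp(I*pi/4)) + 1*(1)*conj(-1) + 1*(-1)*conj(exp(-I*pi/4)) + 1*(1)*conj(I) + 1*(-1)*conj(exp(-3*I*pi/4))]
      = (1/8)[(1) + (-exp(-3*I*pi/4)) + (I) + (-exp(-I*pi/4)) + (-1) + (-exp(I*pi/4)) + (-I) + (-exp(3*I*pi/4))] = 0/8 = 0
  <chi_6*chi_6, chi_4> = (1/8)[1*(1)*conj(1) + 1*(-1)*conj(-1) + 1*(1)*conj(1) + 1*(-1)*conj(-1) + 1*(1)*conj(1) + 1*(-1)*conj(-1) + 1*(1)*conj(1) + 1*(-1)*conj(-1)]
      = (1/8)[(1) + (1) + (1) + (1) + (1) + (1) + (1) + (1)] = 8/8 = 1
  <chi_6*chi_6, chi_5> = (1/8)[1*(1)*conj(1) + 1*(-1)*conj(exp(-3*I*pi/4)) + 1*(1)*conj(I) + 1*(-1)*conj(exp(-I*pi/4)) + 1*(1)*conj(-1) + 1*(-1)*conj(exp(I*pi/4)) + 1*(1)*conj(-I) + 1*(-1)*conj(exp(3*I*pi/4))]
      = (1/8)[(1) + (-exp(3*I*pi/4)) + (-I) + (-exp(I*pi/4)) + (-1) + (-exp(-I*pi/4)) + (I) + (-exp(-3*I*pi/4))] = 0/8 = 0
  <chi_6*chi_6, chi_6> = (1/8)[1*(1)*conj(1) + 1*(-1)*conj(-I) + 1*(1)*conj(-1) + 1*(-1)*conj(I) + 1*(1)*conj(1) + 1*(-1)*conj(-I) + 1*(1)*conj(-1) + 1*(-1)*conj(I)]
      = (1/8)[(1) + (-I) + (-1) + (I) + (1) + (-I) + (-1) + (I)] = 0/8 = 0
  <chi_6*chi_6, chi_7> = (1/8)[1*(1)*conj(1) + 1*(-1)*conj(exp(-I*pi/4)) + 1*(1)*conj(-I) + 1*(-1)*conj(exp(-3*I*pi/4)) + 1*(1)*conj(-1) + 1*(-1)*conj(exp(3*I*pi/4)) + 1*(1)*conj(I) + 1*(-1)*conj(exp(I*pi/4))]
      = (1/8)[(1) + (-exp(I*pi/4)) + (I) + (-exp(3*I*pi/4)) + (-1) + (-exp(-3*I*pi/4)) + (-I) + (-exp(-I*pi/4))] = 0/8 = 0
(Exp terms are combined using exp(i*s)*conj(exp(i*t)) = exp(i*(s-t)), and sums of them are collapsed using the identity that for every m > 1 the m distinct m-th roots of unity sum to 0, e.g. 1 + exp(2*I*pi/3) + exp(-2*I*pi/3) = 0.)
Hence the multiplicities are chi_4: 1. Dimension check: dim(chi_6)*dim(chi_6) = 1*1 = 1 and sum (mult * dim) = 1*1 = 1.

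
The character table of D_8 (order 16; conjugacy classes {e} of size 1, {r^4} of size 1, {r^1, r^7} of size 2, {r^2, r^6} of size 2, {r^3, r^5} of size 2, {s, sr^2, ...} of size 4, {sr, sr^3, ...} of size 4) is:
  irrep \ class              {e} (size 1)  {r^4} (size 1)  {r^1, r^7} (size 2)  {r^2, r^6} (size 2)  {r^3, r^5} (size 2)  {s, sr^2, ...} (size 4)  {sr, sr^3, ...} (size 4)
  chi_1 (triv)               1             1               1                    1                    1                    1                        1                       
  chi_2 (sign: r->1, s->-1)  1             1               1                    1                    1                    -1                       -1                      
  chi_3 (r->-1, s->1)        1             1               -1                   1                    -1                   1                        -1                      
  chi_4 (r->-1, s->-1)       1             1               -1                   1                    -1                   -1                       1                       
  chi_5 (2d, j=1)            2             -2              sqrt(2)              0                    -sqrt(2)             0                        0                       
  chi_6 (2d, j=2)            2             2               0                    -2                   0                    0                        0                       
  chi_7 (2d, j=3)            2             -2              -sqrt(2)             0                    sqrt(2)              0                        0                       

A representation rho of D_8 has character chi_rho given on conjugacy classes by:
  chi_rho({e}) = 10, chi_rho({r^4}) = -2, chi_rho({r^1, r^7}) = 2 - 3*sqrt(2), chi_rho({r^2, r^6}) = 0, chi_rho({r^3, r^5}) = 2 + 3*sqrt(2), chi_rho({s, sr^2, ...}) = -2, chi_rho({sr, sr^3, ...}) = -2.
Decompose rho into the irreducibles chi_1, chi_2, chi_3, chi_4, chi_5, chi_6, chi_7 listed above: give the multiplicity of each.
Multiplicities: chi_1: 0, chi_2: 2, chi_3: 0, chi_4: 0, chi_5: 0, chi_6: 1, chi_7: 3.

Justification: Use <chi_rho, chi> = (1/|G|) sum_C |C| * chi_rho(C) * conj(chi(C)) with |G| = 16 for each irreducible chi in the table:
  <chi_rho, chi_1> = (1/16)[1*(10)*conj(1) + 1*(-2)*conj(1) + 2*(2 - 3*sqrt(2))*conj(1) + 2*(0)*conj(1) + 2*(2 + 3*sqrt(2))*conj(1) + 4*(-2)*conj(1) + 4*(-2)*conj(1)]
      = (1/16)[(10) + (-2) + (4 - 6*sqrt(2)) + (0) + (4 + 6*sqrt(2)) + (-8) + (-8)] = 0/16 = 0
  <chi_rho, chi_2> = (1/16)[1*(10)*conj(1) + 1*(-2)*conj(1) + 2*(2 - 3*sqrt(2))*conj(1) + 2*(0)*conj(1) + 2*(2 + 3*sqrt(2))*conj(1) + 4*(-2)*conj(-1) + 4*(-2)*conj(-1)]
      = (1/16)[(10) + (-2) + (4 - 6*sqrt(2)) + (0) + (4 + 6*sqrt(2)) + (8) + (8)] = 32/16 = 2
  <chi_rho, chi_3> = (1/16)[1*(10)*conj(1) + 1*(-2)*conj(1) + 2*(2 - 3*sqrt(2))*conj(-1) + 2*(0)*conj(1) + 2*(2 + 3*sqrt(2))*conj(-1) + 4*(-2)*conj(1) + 4*(-2)*conj(-1)]
      = (1/16)[(10) + (-2) + (-4 + 6*sqrt(2)) + (0) + (-6*sqrt(2) - 4) + (-8) + (8)] = 0/16 = 0
  <chi_rho, chi_4> = (1/16)[1*(10)*conj(1) + 1*(-2)*conj(1) + 2*(2 - 3*sqrt(2))*conj(-1) + 2*(0)*conj(1) + 2*(2 + 3*sqrt(2))*conj(-1) + 4*(-2)*conj(-1) + 4*(-2)*conj(1)]
      = (1/16)[(10) + (-2) + (-4 + 6*sqrt(2)) + (0) + (-6*sqrt(2) - 4) + (8) + (-8)] = 0/16 = 0
  <chi_rho, chi_5> = (1/16)[1*(10)*conj(2) + 1*(-2)*conj(-2) + 2*(2 - 3*sqrt(2))*conj(sqrt(2)) + 2*(0)*conj(0) + 2*(2 + 3*sqrt(2))*conj(-sqrt(2)) + 4*(-2)*conj(0) + 4*(-2)*conj(0)]
      = (1/16)[(20) + (4) + (-12 + 4*sqrt(2)) + (0) + (-12 - 4*sqrt(2)) + (0) + (0)] = 0/16 = 0
  <chi_rho, chi_6> = (1/16)[1*(10)*conj(2) + 1*(-2)*conj(2) + 2*(2 - 3*sqrt(2))*conj(0) + 2*(0)*conj(-2) + 2*(2 + 3*sqrt(2))*conj(0) + 4*(-2)*conj(0) + 4*(-2)*conj(0)]
      = (1/16)[(20) + (-4) + (0) + (0) + (0) + (0) + (0)] = 16/16 = 1
  <chi_rho, chi_7> = (1/16)[1*(10)*conj(2) + 1*(-2)*conj(-2) + 2*(2 - 3*sqrt(2))*conj(-sqrt(2)) + 2*(0)*conj(0) + 2*(2 + 3*sqrt(2))*conj(sqrt(2)) + 4*(-2)*conj(0) + 4*(-2)*conj(0)]
      = (1/16)[(20) + (4) + (12 - 4*sqrt(2)) + (0) + (4*sqrt(2) + 12) + (0) + (0)] = 48/16 = 3
Dimension check: dim(rho) = sum (mult * dim) = 0*1 + 2*1 + 0*1 + 0*1 + 0*2 + 1*2 + 3*2 = 10 = chi_rho(e) = 10.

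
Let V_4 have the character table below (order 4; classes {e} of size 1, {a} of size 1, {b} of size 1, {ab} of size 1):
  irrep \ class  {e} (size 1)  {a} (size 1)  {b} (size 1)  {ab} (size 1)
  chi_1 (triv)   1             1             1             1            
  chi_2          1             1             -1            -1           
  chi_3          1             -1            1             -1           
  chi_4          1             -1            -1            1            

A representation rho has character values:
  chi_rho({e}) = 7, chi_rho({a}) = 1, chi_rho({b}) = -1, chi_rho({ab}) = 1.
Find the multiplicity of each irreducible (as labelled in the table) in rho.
Multiplicities: chi_1: 2, chi_2: 2, chi_3: 1, chi_4: 2.

Argument: Use <chi_rho, chi> = (1/|G|) sum_C |C| * chi_rho(C) * conj(chi(C)) with |G| = 4 for each irreducible chi in the table:
  <chi_rho, chi_1> = (1/4)[1*(7)*conj(1) + 1*(1)*conj(1) + 1*(-1)*conj(1) + 1*(1)*conj(1)]
      = (1/4)[(7) + (1) + (-1) + (1)] = 8/4 = 2
  <chi_rho, chi_2> = (1/4)[1*(7)*conj(1) + 1*(1)*conj(1) + 1*(-1)*conj(-1) + 1*(1)*conj(-1)]
      = (1/4)[(7) + (1) + (1) + (-1)] = 8/4 = 2
  <chi_rho, chi_3> = (1/4)[1*(7)*conj(1) + 1*(1)*conj(-1) + 1*(-1)*conj(1) + 1*(1)*conj(-1)]
      = (1/4)[(7) + (-1) + (-1) + (-1)] = 4/4 = 1
  <chi_rho, chi_4> = (1/4)[1*(7)*conj(1) + 1*(1)*conj(-1) + 1*(-1)*conj(-1) + 1*(1)*conj(1)]
      = (1/4)[(7) + (-1) + (1) + (1)] = 8/4 = 2
Dimension check: dim(rho) = sum (mult * dim) = 2*1 + 2*1 + 1*1 + 2*1 = 7 = chi_rho(e) = 7.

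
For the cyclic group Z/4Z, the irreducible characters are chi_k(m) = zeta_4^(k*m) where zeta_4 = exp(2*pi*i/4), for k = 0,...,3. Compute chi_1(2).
chi_1(2) = zeta_4^2 = -1

Why: chi_1(2) = zeta_4^(1*2) = zeta_4^2. Since zeta_4^4 = 1, this equals zeta_4^2 = exp(2*pi*i*2/4) = -1.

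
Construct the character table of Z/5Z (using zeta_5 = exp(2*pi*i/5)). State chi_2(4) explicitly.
Character table of Z/5Z (irreps indexed chi_0,...,chi_4 with chi_k(m) = zeta_5^(k*m), zeta_5 = exp(2*pi*i/5)):
  irrep \ class  {0} (size 1)  {1} (size 1)    {2} (size 1)    {3} (size 1)    {4} (size 1)  
  chi_0          1             1               1               1               1             
  chi_1          1             exp(2*I*pi/5)   exp(4*I*pi/5)   exp(-4*I*pi/5)  exp(-2*I*pi/5)
  chi_2          1             exp(4*I*pi/5)   exp(-2*I*pi/5)  exp(2*I*pi/5)   exp(-4*I*pi/5)
  chi_3          1             exp(-4*I*pi/5)  exp(2*I*pi/5)   exp(-2*I*pi/5)  exp(4*I*pi/5) 
  chi_4          1             exp(-2*I*pi/5)  exp(-4*I*pi/5)  exp(4*I*pi/5)   exp(2*I*pi/5) 

Spot check: chi_2(4) = zeta_5^(2*4) = zeta_5^8 = exp(-4*I*pi/5).

Solution. Z/5Z is abelian, so all 5 irreducible complex representations are 1-dimensional. They are given by chi_k(m) = zeta_5^(k*m) for k = 0,...,4. Row orthogonality: sum_m chi_k(m) conj(chi_l(m)) = 5 * [k = l].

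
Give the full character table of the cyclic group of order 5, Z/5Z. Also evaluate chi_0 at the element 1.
Character table of Z/5Z (irreps indexed chi_0,...,chi_4 with chi_k(m) = zeta_5^(k*m), zeta_5 = exp(2*pi*i/5)):
  irrep \ class  {0} (size 1)  {1} (size 1)    {2} (size 1)    {3} (size 1)    {4} (size 1)  
  chi_0          1             1               1               1               1             
  chi_1          1             exp(2*I*pi/5)   exp(4*I*pi/5)   exp(-4*I*pi/5)  exp(-2*I*pi/5)
  chi_2          1             exp(4*I*pi/5)   exp(-2*I*pi/5)  exp(2*I*pi/5)   exp(-4*I*pi/5)
  chi_3          1             exp(-4*I*pi/5)  exp(2*I*pi/5)   exp(-2*I*pi/5)  exp(4*I*pi/5) 
  chi_4          1             exp(-2*I*pi/5)  exp(-4*I*pi/5)  exp(4*I*pi/5)   exp(2*I*pi/5) 

Spot check: chi_0(1) = zeta_5^(0*1) = zeta_5^0 = 1.

Explanation: Z/5Z is abelian, so all 5 irreducible complex representations are 1-dimensional. They are given by chi_k(m) = zeta_5^(k*m) for k = 0,...,4. Row orthogonality: sum_m chi_k(m) conj(chi_l(m)) = 5 * [k = l].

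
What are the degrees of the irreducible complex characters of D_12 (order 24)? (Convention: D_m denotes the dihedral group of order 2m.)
Dimensions: 1, 1, 1, 1, 2, 2, 2, 2, 2

Working: There are 9 irreducibles (= number of conjugacy classes). Their dimensions d_i satisfy sum d_i^2 = |G| = 24: 1 + 1 + 1 + 1 + 4 + 4 + 4 + 4 + 4 = 24.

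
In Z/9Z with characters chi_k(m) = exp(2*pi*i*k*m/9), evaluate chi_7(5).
chi_7(5) = zeta_9^35 = exp(-2*I*pi/9)

Justification: chi_7(5) = zeta_9^(7*5) = zeta_9^35. Since zeta_9^9 = 1, this equals zeta_9^8 = exp(2*pi*i*8/9) = exp(-2*I*pi/9).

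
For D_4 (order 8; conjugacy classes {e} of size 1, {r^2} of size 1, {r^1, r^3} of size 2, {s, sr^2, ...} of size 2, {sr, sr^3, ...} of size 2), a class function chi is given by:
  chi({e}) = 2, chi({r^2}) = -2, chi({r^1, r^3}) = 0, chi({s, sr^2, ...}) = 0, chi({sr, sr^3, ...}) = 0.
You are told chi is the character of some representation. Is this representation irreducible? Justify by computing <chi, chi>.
Irreducible: <chi, chi> = 1.

Justification: <chi, chi> = (1/|G|) sum_C |C| * |chi(C)|^2 = (1/8)[1*|2|^2 + 1*|-2|^2 + 2*|0|^2 + 2*|0|^2 + 2*|0|^2]
  = (1/8)[(4) + (4) + (0) + (0) + (0)] = 8/8 = 1.
A character is irreducible iff <chi, chi> = 1, so this representation is irreducible.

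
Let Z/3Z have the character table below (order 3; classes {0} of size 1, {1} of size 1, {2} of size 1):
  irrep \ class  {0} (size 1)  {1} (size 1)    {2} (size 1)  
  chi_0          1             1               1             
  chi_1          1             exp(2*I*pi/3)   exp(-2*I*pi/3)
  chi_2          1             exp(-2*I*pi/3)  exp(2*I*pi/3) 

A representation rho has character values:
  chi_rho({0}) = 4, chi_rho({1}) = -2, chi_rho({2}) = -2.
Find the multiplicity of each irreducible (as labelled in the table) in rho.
Multiplicities: chi_0: 0, chi_1: 2, chi_2: 2.

Solution. Use <chi_rho, chi> = (1/|G|) sum_C |C| * chi_rho(C) * conj(chi(C)) with |G| = 3 for each irreducible chi in the table:
  <chi_rho, chi_0> = (1/3)[1*(4)*conj(1) + 1*(-2)*conj(1) + 1*(-2)*conj(1)]
      = (1/3)[(4) + (-2) + (-2)] = 0/3 = 0
  <chi_rho, chi_1> = (1/3)[1*(4)*conj(1) + 1*(-2)*conj(exp(2*I*pi/3)) + 1*(-2)*conj(exp(-2*I*pi/3))]
      = (1/3)[(4) + (2 + 2*exp(2*I*pi/3)) + (2 + 2*exp(-2*I*pi/3))] = 6/3 = 2
  <chi_rho, chi_2> = (1/3)[1*(4)*conj(1) + 1*(-2)*conj(exp(-2*I*pi/3)) + 1*(-2)*conj(exp(2*I*pi/3))]
      = (1/3)[(4) + (2 + 2*exp(-2*I*pi/3)) + (2 + 2*exp(2*I*pi/3))] = 6/3 = 2
(Exp terms are combined using exp(i*s)*conj(exp(i*t)) = exp(i*(s-t)), and sums of them are collapsed using the identity that for every m > 1 the m distinct m-th roots of unity sum to 0, e.g. 1 + exp(2*I*pi/3) + exp(-2*I*pi/3) = 0.)
Dimension check: dim(rho) = sum (mult * dim) = 0*1 + 2*1 + 2*1 = 4 = chi_rho(e) = 4.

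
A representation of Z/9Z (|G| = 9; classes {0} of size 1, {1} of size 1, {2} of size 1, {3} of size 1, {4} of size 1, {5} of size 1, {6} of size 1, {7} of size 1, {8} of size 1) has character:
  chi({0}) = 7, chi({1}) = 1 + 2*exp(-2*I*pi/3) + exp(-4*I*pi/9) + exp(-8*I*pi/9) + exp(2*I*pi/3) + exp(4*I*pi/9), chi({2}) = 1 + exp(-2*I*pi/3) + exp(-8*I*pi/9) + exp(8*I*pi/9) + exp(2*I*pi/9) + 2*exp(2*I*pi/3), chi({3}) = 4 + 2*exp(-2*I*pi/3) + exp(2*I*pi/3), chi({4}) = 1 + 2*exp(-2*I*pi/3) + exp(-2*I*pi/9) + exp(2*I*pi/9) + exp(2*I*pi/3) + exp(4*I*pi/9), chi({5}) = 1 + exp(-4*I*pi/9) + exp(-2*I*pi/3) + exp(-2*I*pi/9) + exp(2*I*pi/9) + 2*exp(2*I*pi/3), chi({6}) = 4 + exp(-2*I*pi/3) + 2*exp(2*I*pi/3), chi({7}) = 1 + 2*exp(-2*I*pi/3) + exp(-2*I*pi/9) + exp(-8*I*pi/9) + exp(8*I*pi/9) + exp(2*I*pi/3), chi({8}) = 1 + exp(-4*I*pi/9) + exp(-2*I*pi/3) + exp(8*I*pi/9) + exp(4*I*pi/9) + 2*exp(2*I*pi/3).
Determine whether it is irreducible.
Not irreducible (reducible): <chi, chi> = 9 > 1.

Details: <chi, chi> = (1/|G|) sum_C |C| * |chi(C)|^2 = (1/9)[1*|7|^2 + 1*|1 + 2*exp(-2*I*pi/3) + exp(-4*I*pi/9) + exp(-8*I*pi/9) + exp(2*I*pi/3) + exp(4*I*pi/9)|^2 + 1*|1 + exp(-2*I*pi/3) + exp(-8*I*pi/9) + exp(8*I*pi/9) + exp(2*I*pi/9) + 2*exp(2*I*pi/3)|^2 + 1*|4 + 2*exp(-2*I*pi/3) + exp(2*I*pi/3)|^2 + 1*|1 + 2*exp(-2*I*pi/3) + exp(-2*I*pi/9) + exp(2*I*pi/9) + exp(2*I*pi/3) + exp(4*I*pi/9)|^2 + 1*|1 + exp(-4*I*pi/9) + exp(-2*I*pi/3) + exp(-2*I*pi/9) + exp(2*I*pi/9) + 2*exp(2*I*pi/3)|^2 + 1*|4 + exp(-2*I*pi/3) + 2*exp(2*I*pi/3)|^2 + 1*|1 + 2*exp(-2*I*pi/3) + exp(-2*I*pi/9) + exp(-8*I*pi/9) + exp(8*I*pi/9) + exp(2*I*pi/3)|^2 + 1*|1 + exp(-4*I*pi/9) + exp(-2*I*pi/3) + exp(8*I*pi/9) + exp(4*I*pi/9) + 2*exp(2*I*pi/3)|^2]
  = (1/9)[(49) + (9 + 6*exp(-2*I*pi/3) + 4*exp(-4*I*pi/9) + 5*exp(-2*I*pi/9) + 5*exp(-8*I*pi/9) + 5*exp(8*I*pi/9) + 5*exp(2*I*pi/9) + 4*exp(4*I*pi/9) + 6*exp(2*I*pi/3)) + (9 + 6*exp(-2*I*pi/3) + 5*exp(-4*I*pi/9) + 5*exp(-2*I*pi/9) + 4*exp(-8*I*pi/9) + 4*exp(8*I*pi/9) + 5*exp(2*I*pi/9) + 5*exp(4*I*pi/9) + 6*exp(2*I*pi/3)) + (7) + (9 + 6*exp(-2*I*pi/3) + 5*exp(-4*I*pi/9) + 4*exp(-2*I*pi/9) + 5*exp(-8*I*pi/9) + 5*exp(8*I*pi/9) + 4*exp(2*I*pi/9) + 5*exp(4*I*pi/9) + 6*exp(2*I*pi/3)) + (9 + 6*exp(-2*I*pi/3) + 5*exp(-4*I*pi/9) + 4*exp(-2*I*pi/9) + 5*exp(-8*I*pi/9) + 5*exp(8*I*pi/9) + 4*exp(2*I*pi/9) + 5*exp(4*I*pi/9) + 6*exp(2*I*pi/3)) + (7) + (9 + 6*exp(-2*I*pi/3) + 5*exp(-4*I*pi/9) + 5*exp(-2*I*pi/9) + 4*exp(-8*I*pi/9) + 4*exp(8*I*pi/9) + 5*exp(2*I*pi/9) + 5*exp(4*I*pi/9) + 6*exp(2*I*pi/3)) + (9 + 6*exp(-2*I*pi/3) + 4*exp(-4*I*pi/9) + 5*exp(-2*I*pi/9) + 5*exp(-8*I*pi/9) + 5*exp(8*I*pi/9) + 5*exp(2*I*pi/9) + 4*exp(4*I*pi/9) + 6*exp(2*I*pi/3))] = 81/9 = 9.
(Exp terms are combined using exp(i*s)*conj(exp(i*t)) = exp(i*(s-t)), and sums of them are collapsed using the identity that for every m > 1 the m distinct m-th roots of unity sum to 0, e.g. 1 + exp(2*I*pi/3) + exp(-2*I*pi/3) = 0.)
A character is irreducible iff <chi, chi> = 1, so this representation is reducible.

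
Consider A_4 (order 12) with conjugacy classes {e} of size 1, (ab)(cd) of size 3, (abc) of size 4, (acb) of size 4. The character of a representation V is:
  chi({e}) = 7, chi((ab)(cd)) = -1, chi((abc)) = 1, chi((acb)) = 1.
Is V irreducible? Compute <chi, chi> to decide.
Not irreducible (reducible): <chi, chi> = 5 > 1.

Why: <chi, chi> = (1/|G|) sum_C |C| * |chi(C)|^2 = (1/12)[1*|7|^2 + 3*|-1|^2 + 4*|1|^2 + 4*|1|^2]
  = (1/12)[(49) + (3) + (4) + (4)] = 60/12 = 5.
(Exp terms are combined using exp(i*s)*conj(exp(i*t)) = exp(i*(s-t)), and sums of them are collapsed using the identity that for every m > 1 the m distinct m-th roots of unity sum to 0, e.g. 1 + exp(2*I*pi/3) + exp(-2*I*pi/3) = 0.)
A character is irreducible iff <chi, chi> = 1, so this representation is reducible.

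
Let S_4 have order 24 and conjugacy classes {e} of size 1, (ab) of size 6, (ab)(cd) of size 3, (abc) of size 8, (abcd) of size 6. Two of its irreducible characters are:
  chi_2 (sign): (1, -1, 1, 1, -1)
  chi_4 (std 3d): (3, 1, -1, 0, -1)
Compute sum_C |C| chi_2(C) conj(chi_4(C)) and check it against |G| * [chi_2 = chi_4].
Sum = 0; so <chi_2, chi_4> = 0 (distinct irreducibles are orthogonal).

Derivation: Compute term by term over conjugacy classes (|C| * chi_2(C) * conj(chi_4(C))):
  1*(1)*conj(3) + 6*(-1)*conj(1) + 3*(1)*conj(-1) + 8*(1)*conj(0) + 6*(-1)*conj(-1)
  = (3) + (-6) + (-3) + (0) + (6)
  = 0.
Dividing by |G| = 24 gives 0/24 = 0, matching the row-orthogonality relation <chi_2, chi_4> = [chi_2 = chi_4].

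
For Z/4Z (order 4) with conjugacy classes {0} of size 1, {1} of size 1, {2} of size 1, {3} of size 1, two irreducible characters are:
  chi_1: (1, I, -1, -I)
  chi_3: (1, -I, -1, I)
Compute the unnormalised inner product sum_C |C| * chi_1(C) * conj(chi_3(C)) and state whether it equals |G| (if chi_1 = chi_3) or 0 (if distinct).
Sum = 0; so <chi_1, chi_3> = 0 (distinct irreducibles are orthogonal).

Solution. Compute term by term over conjugacy classes (|C| * chi_1(C) * conj(chi_3(C))):
  1*(1)*conj(1) + 1*(I)*conj(-I) + 1*(-1)*conj(-1) + 1*(-I)*conj(I)
  = (1) + (-1) + (1) + (-1)
  = 0.
(Exp terms are combined using exp(i*s)*conj(exp(i*t)) = exp(i*(s-t)), and sums of them are collapsed using the identity that for every m > 1 the m distinct m-th roots of unity sum to 0, e.g. 1 + exp(2*I*pi/3) + exp(-2*I*pi/3) = 0.)
Dividing by |G| = 4 gives 0/4 = 0, matching the row-orthogonality relation <chi_1, chi_3> = [chi_1 = chi_3].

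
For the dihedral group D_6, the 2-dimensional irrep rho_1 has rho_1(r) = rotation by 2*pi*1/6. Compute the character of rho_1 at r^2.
chi_{rho_1}(r^2) = 2*cos(2*pi*1*2/6) = -1

Argument: rho_1(r^2) is rotation by angle 2*pi*1*2/6, whose trace is 2*cos(2*pi*1*2/6) = -1.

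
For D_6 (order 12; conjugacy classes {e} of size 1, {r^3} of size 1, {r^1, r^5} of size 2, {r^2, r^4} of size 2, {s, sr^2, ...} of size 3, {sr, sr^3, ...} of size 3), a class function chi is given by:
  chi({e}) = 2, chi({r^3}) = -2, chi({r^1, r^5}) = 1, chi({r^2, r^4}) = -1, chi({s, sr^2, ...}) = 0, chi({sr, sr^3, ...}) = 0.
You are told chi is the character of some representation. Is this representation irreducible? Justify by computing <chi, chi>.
Irreducible: <chi, chi> = 1.

<chi, chi> = (1/|G|) sum_C |C| * |chi(C)|^2 = (1/12)[1*|2|^2 + 1*|-2|^2 + 2*|1|^2 + 2*|-1|^2 + 3*|0|^2 + 3*|0|^2]
  = (1/12)[(4) + (4) + (2) + (2) + (0) + (0)] = 12/12 = 1.
A character is irreducible iff <chi, chi> = 1, so this representation is irreducible.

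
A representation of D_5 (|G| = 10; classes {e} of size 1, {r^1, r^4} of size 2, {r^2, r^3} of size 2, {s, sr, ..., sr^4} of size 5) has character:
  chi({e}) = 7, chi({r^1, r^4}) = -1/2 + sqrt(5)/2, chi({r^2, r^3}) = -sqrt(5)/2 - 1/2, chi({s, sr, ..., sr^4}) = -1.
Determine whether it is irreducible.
Not irreducible (reducible): <chi, chi> = 6 > 1.

Working: <chi, chi> = (1/|G|) sum_C |C| * |chi(C)|^2 = (1/10)[1*|7|^2 + 2*|-1/2 + sqrt(5)/2|^2 + 2*|-sqrt(5)/2 - 1/2|^2 + 5*|-1|^2]
  = (1/10)[(49) + (3 - sqrt(5)) + (sqrt(5) + 3) + (5)] = 60/10 = 6.
A character is irreducible iff <chi, chi> = 1, so this representation is reducible.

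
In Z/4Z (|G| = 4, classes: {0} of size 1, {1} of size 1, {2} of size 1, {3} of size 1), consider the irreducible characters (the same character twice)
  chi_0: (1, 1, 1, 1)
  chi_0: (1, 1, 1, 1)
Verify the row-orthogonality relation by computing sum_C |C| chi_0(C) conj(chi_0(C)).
Sum = 4 = |G| = 4; so <chi_0, chi_0> = 1 (norm-1 confirms irreducibility).

Solution. Compute term by term over conjugacy classes (|C| * chi_0(C) * conj(chi_0(C))):
  1*(1)*conj(1) + 1*(1)*conj(1) + 1*(1)*conj(1) + 1*(1)*conj(1)
  = (1) + (1) + (1) + (1)
  = 4.
(Exp terms are combined using exp(i*s)*conj(exp(i*t)) = exp(i*(s-t)), and sums of them are collapsed using the identity that for every m > 1 the m distinct m-th roots of unity sum to 0, e.g. 1 + exp(2*I*pi/3) + exp(-2*I*pi/3) = 0.)
Dividing by |G| = 4 gives 4/4 = 1, matching the row-orthogonality relation <chi_0, chi_0> = [chi_0 = chi_0].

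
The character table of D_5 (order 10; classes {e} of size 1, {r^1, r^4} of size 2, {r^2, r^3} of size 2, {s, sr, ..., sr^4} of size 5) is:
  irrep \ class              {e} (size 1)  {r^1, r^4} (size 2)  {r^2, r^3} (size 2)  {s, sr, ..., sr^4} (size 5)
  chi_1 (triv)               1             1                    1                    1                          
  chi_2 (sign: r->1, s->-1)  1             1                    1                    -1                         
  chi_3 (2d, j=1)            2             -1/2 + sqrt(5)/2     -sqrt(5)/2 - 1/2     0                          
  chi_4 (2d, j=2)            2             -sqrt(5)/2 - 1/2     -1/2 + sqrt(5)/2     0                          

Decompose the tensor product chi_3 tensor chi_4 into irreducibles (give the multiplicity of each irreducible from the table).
chi_3 tensor chi_4 = chi_3 + chi_4 (all other irreducibles have multiplicity 0).

Why: The character of a tensor product is the pointwise product (chi_3 * chi_4)(C) = chi_3(C) * chi_4(C):
  {e}: (2)*(2), {r^1, r^4}: (-1/2 + sqrt(5)/2)*(-sqrt(5)/2 - 1/2), {r^2, r^3}: (-sqrt(5)/2 - 1/2)*(-1/2 + sqrt(5)/2), {s, sr, ..., sr^4}: (0)*(0)
so (chi_3 * chi_4) takes values
  {e} -> 4, {r^1, r^4} -> -1, {r^2, r^3} -> -1, {s, sr, ..., sr^4} -> 0.
Now take the inner product of this character with each irreducible chi from the table, <chi_3*chi_4, chi> = (1/10) sum_C |C| (chi_3*chi_4)(C) conj(chi(C)):
  <chi_3*chi_4, chi_1> = (1/10)[1*(4)*conj(1) + 2*(-1)*conj(1) + 2*(-1)*conj(1) + 5*(0)*conj(1)]
      = (1/10)[(4) + (-2) + (-2) + (0)] = 0/10 = 0
  <chi_3*chi_4, chi_2> = (1/10)[1*(4)*conj(1) + 2*(-1)*conj(1) + 2*(-1)*conj(1) + 5*(0)*conj(-1)]
      = (1/10)[(4) + (-2) + (-2) + (0)] = 0/10 = 0
  <chi_3*chi_4, chi_3> = (1/10)[1*(4)*conj(2) + 2*(-1)*conj(-1/2 + sqrt(5)/2) + 2*(-1)*conj(-sqrt(5)/2 - 1/2) + 5*(0)*conj(0)]
      = (1/10)[(8) + (1 - sqrt(5)) + (1 + sqrt(5)) + (0)] = 10/10 = 1
  <chi_3*chi_4, chi_4> = (1/10)[1*(4)*conj(2) + 2*(-1)*conj(-sqrt(5)/2 - 1/2) + 2*(-1)*conj(-1/2 + sqrt(5)/2) + 5*(0)*conj(0)]
      = (1/10)[(8) + (1 + sqrt(5)) + (1 - sqrt(5)) + (0)] = 10/10 = 1
Hence the multiplicities are chi_3: 1, chi_4: 1. Dimension check: dim(chi_3)*dim(chi_4) = 2*2 = 4 and sum (mult * dim) = 1*2 + 1*2 = 4.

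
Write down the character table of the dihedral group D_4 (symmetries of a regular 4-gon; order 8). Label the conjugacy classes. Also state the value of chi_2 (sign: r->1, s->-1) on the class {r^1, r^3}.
Conjugacy classes: {e} of size 1, {r^2} of size 1, {r^1, r^3} of size 2, {s, sr^2, ...} of size 2, {sr, sr^3, ...} of size 2.
Character table:
  irrep \ class              {e} (size 1)  {r^2} (size 1)  {r^1, r^3} (size 2)  {s, sr^2, ...} (size 2)  {sr, sr^3, ...} (size 2)
  chi_1 (triv)               1             1               1                    1                        1                       
  chi_2 (sign: r->1, s->-1)  1             1               1                    -1                       -1                      
  chi_3 (r->-1, s->1)        1             1               -1                   1                        -1                      
  chi_4 (r->-1, s->-1)       1             1               -1                   -1                       1                       
  chi_5 (2d, j=1)            2             -2              0                    0                        0                       

Spot check: chi_2 (sign: r->1, s->-1) on {r^1, r^3} = 1.

Details: D_4 has order 2*4 = 8 with 5 conjugacy classes, hence 5 irreducibles. Sum of squared dims 1 + 1 + 1 + 1 + 4 = 8 = |G|. Linear characters come from the abelianisation; the 2-dimensional irreps have character r^k -> 2*cos(2*pi*j*k/4), reflections -> 0.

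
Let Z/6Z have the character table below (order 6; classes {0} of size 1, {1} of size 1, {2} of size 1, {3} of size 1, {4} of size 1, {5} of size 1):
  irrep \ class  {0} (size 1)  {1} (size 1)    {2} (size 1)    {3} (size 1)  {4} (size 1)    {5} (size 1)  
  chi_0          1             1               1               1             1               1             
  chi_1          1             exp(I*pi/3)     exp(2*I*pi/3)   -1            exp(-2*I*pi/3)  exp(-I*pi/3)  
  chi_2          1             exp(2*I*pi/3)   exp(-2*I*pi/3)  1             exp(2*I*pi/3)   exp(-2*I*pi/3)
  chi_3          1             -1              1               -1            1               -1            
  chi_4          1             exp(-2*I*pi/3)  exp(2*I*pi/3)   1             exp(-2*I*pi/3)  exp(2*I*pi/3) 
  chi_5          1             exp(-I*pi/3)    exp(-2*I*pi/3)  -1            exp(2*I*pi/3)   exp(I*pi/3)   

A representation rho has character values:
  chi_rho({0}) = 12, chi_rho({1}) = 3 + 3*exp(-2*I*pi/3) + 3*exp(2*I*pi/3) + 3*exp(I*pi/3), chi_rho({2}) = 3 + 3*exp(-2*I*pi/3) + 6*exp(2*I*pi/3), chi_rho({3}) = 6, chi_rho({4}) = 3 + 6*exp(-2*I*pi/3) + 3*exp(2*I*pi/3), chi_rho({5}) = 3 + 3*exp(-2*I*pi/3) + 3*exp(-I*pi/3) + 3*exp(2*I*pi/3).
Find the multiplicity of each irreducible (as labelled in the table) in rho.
Multiplicities: chi_0: 3, chi_1: 3, chi_2: 3, chi_3: 0, chi_4: 3, chi_5: 0.

Derivation: Use <chi_rho, chi> = (1/|G|) sum_C |C| * chi_rho(C) * conj(chi(C)) with |G| = 6 for each irreducible chi in the table:
  <chi_rho, chi_0> = (1/6)[1*(12)*conj(1) + 1*(3 + 3*exp(-2*I*pi/3) + 3*exp(2*I*pi/3) + 3*exp(I*pi/3))*conj(1) + 1*(3 + 3*exp(-2*I*pi/3) + 6*exp(2*I*pi/3))*conj(1) + 1*(6)*conj(1) + 1*(3 + 6*exp(-2*I*pi/3) + 3*exp(2*I*pi/3))*conj(1) + 1*(3 + 3*exp(-2*I*pi/3) + 3*exp(-I*pi/3) + 3*exp(2*I*pi/3))*conj(1)]
      = (1/6)[(12) + (3 + 3*exp(-2*I*pi/3) + 3*exp(2*I*pi/3) + 3*exp(I*pi/3)) + (3 + 3*exp(-2*I*pi/3) + 6*exp(2*I*pi/3)) + (6) + (3 + 6*exp(-2*I*pi/3) + 3*exp(2*I*pi/3)) + (3 + 3*exp(-2*I*pi/3) + 3*exp(-I*pi/3) + 3*exp(2*I*pi/3))] = 18/6 = 3
  <chi_rho, chi_1> = (1/6)[1*(12)*conj(1) + 1*(3 + 3*exp(-2*I*pi/3) + 3*exp(2*I*pi/3) + 3*exp(I*pi/3))*conj(exp(I*pi/3)) + 1*(3 + 3*exp(-2*I*pi/3) + 6*exp(2*I*pi/3))*conj(exp(2*I*pi/3)) + 1*(6)*conj(-1) + 1*(3 + 6*exp(-2*I*pi/3) + 3*exp(2*I*pi/3))*conj(exp(-2*I*pi/3)) + 1*(3 + 3*exp(-2*I*pi/3) + 3*exp(-I*pi/3) + 3*exp(2*I*pi/3))*conj(exp(-I*pi/3))]
      = (1/6)[(12) + (3) + (3) + (-6) + (3) + (3)] = 18/6 = 3
  <chi_rho, chi_2> = (1/6)[1*(12)*conj(1) + 1*(3 + 3*exp(-2*I*pi/3) + 3*exp(2*I*pi/3) + 3*exp(I*pi/3))*conj(exp(2*I*pi/3)) + 1*(3 + 3*exp(-2*I*pi/3) + 6*exp(2*I*pi/3))*conj(exp(-2*I*pi/3)) + 1*(6)*conj(1) + 1*(3 + 6*exp(-2*I*pi/3) + 3*exp(2*I*pi/3))*conj(exp(2*I*pi/3)) + 1*(3 + 3*exp(-2*I*pi/3) + 3*exp(-I*pi/3) + 3*exp(2*I*pi/3))*conj(exp(-2*I*pi/3))]
      = (1/6)[(12) + (3 + 3*exp(-2*I*pi/3) + 3*exp(-I*pi/3) + 3*exp(2*I*pi/3)) + (3 + 6*exp(-2*I*pi/3) + 3*exp(2*I*pi/3)) + (6) + (3 + 3*exp(-2*I*pi/3) + 6*exp(2*I*pi/3)) + (3 + 3*exp(-2*I*pi/3) + 3*exp(2*I*pi/3) + 3*exp(I*pi/3))] = 18/6 = 3
  <chi_rho, chi_3> = (1/6)[1*(12)*conj(1) + 1*(3 + 3*exp(-2*I*pi/3) + 3*exp(2*I*pi/3) + 3*exp(I*pi/3))*conj(-1) + 1*(3 + 3*exp(-2*I*pi/3) + 6*exp(2*I*pi/3))*conj(1) + 1*(6)*conj(-1) + 1*(3 + 6*exp(-2*I*pi/3) + 3*exp(2*I*pi/3))*conj(1) + 1*(3 + 3*exp(-2*I*pi/3) + 3*exp(-I*pi/3) + 3*exp(2*I*pi/3))*conj(-1)]
      = (1/6)[(12) + (-3 - 3*exp(I*pi/3) - 3*exp(2*I*pi/3) - 3*exp(-2*I*pi/3)) + (3 + 3*exp(-2*I*pi/3) + 6*exp(2*I*pi/3)) + (-6) + (3 + 6*exp(-2*I*pi/3) + 3*exp(2*I*pi/3)) + (-3 - 3*exp(2*I*pi/3) - 3*exp(-I*pi/3) - 3*exp(-2*I*pi/3))] = 0/6 = 0
  <chi_rho, chi_4> = (1/6)[1*(12)*conj(1) + 1*(3 + 3*exp(-2*I*pi/3) + 3*exp(2*I*pi/3) + 3*exp(I*pi/3))*conj(exp(-2*I*pi/3)) + 1*(3 + 3*exp(-2*I*pi/3) + 6*exp(2*I*pi/3))*conj(exp(2*I*pi/3)) + 1*(6)*conj(1) + 1*(3 + 6*exp(-2*I*pi/3) + 3*exp(2*I*pi/3))*conj(exp(-2*I*pi/3)) + 1*(3 + 3*exp(-2*I*pi/3) + 3*exp(-I*pi/3) + 3*exp(2*I*pi/3))*conj(exp(2*I*pi/3))]
      = (1/6)[(12) + (-3) + (3) + (6) + (3) + (-3)] = 18/6 = 3
  <chi_rho, chi_5> = (1/6)[1*(12)*conj(1) + 1*(3 + 3*exp(-2*I*pi/3) + 3*exp(2*I*pi/3) + 3*exp(I*pi/3))*conj(exp(-I*pi/3)) + 1*(3 + 3*exp(-2*I*pi/3) + 6*exp(2*I*pi/3))*conj(exp(-2*I*pi/3)) + 1*(6)*conj(-1) + 1*(3 + 6*exp(-2*I*pi/3) + 3*exp(2*I*pi/3))*conj(exp(2*I*pi/3)) + 1*(3 + 3*exp(-2*I*pi/3) + 3*exp(-I*pi/3) + 3*exp(2*I*pi/3))*conj(exp(I*pi/3))]
      = (1/6)[(12) + (-3 + 3*exp(-I*pi/3) + 3*exp(2*I*pi/3) + 3*exp(I*pi/3)) + (3 + 6*exp(-2*I*pi/3) + 3*exp(2*I*pi/3)) + (-6) + (3 + 3*exp(-2*I*pi/3) + 6*exp(2*I*pi/3)) + (-3 + 3*exp(-2*I*pi/3) + 3*exp(-I*pi/3) + 3*exp(I*pi/3))] = 0/6 = 0
(Exp terms are combined using exp(i*s)*conj(exp(i*t)) = exp(i*(s-t)), and sums of them are collapsed using the identity that for every m > 1 the m distinct m-th roots of unity sum to 0, e.g. 1 + exp(2*I*pi/3) + exp(-2*I*pi/3) = 0.)
Dimension check: dim(rho) = sum (mult * dim) = 3*1 + 3*1 + 3*1 + 0*1 + 3*1 + 0*1 = 12 = chi_rho(e) = 12.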